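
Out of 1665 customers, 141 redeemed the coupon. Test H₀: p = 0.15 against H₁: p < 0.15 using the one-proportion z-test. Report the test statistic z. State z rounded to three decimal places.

z = -7.464

p̂ = 141/1665 = 0.08468.
Under H₀, SE = √(p₀(1−p₀)/n) = √(0.15·0.85/1665) = √0.000076577 = 0.008751.
Test statistic: z = -0.06532/0.008751 = -7.464.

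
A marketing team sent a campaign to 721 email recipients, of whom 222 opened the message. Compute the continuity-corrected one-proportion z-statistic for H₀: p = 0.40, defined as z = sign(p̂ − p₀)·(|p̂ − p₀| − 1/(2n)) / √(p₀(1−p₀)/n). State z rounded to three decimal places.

z = -5.010

p̂ = 222/721 = 0.30791. p̂ − p₀ = -0.092094.
Continuity correction 1/(2n) = 1/1442 = 0.000693.
Corrected numerator: |-0.092094| − 0.000693 = 0.091401.
Null standard error: √(0.40·0.60/721) = √0.000332871 = 0.018245.
z = −0.091401/0.018245 = -5.010.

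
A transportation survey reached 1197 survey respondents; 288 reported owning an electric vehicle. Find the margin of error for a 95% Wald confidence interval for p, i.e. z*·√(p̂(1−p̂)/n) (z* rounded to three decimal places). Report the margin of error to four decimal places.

ME = 0.0242

p̂ = 288/1197 = 0.24060.
SE = √(p̂(1−p̂)/n) = √(0.182712/1197) = 0.012355.
The 95% critical value is z* = 1.960.
ME = 1.960·0.012355 = 0.0242.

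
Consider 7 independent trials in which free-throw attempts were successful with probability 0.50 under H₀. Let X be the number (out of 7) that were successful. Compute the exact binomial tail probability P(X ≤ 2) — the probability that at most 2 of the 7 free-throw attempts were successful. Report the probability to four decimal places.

P = 0.2266

X ~ Binomial(n=7, p=0.50).
P(X ≤ 2) = C(7,0)·0.50^0·0.50^7 + C(7,1)·0.50^1·0.50^6 + C(7,2)·0.50^2·0.50^5.
= 0.007812 + 0.054688 + 0.164062 = 0.2266.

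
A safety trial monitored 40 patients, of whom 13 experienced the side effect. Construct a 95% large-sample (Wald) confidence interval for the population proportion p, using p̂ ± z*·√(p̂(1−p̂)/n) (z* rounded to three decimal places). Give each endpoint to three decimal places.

(0.180, 0.470)

p̂ = 13/40 = 0.32500.
Standard error of p̂: √(0.219375/40) = √0.005484375 = 0.074057.
z* = 1.960 at the 95% level.
Margin = 1.960·0.074057 = 0.14515.
So the interval runs from 0.180 to 0.470.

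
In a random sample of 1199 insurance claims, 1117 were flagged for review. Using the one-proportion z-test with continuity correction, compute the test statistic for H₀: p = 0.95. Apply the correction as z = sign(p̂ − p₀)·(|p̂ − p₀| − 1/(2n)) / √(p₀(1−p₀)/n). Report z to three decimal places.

z = -2.856

With x = 1117 successes in n = 1199, p̂ = 0.93161. p̂ − p₀ = -0.018390.
1/(2n) = 0.000417.
Corrected numerator: |-0.018390| − 0.000417 = 0.017973.
SE₀ = √(0.95·0.05/1199) = 0.006294.
z = −0.017973/0.006294 = -2.856.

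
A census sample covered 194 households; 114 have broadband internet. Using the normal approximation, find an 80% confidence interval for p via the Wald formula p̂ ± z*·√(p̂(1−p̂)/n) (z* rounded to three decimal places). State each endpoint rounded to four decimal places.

p̂ = 114/194 = 0.58763.
SE(p̂) = √(0.58763·0.41237/194) = 0.035342.
For 80% confidence, z* = 1.282.
Margin of error: 1.282 × 0.035342 = 0.04531.
Interval: 0.58763 ± 0.04531 → (0.5423, 0.6329).

(0.5423, 0.6329)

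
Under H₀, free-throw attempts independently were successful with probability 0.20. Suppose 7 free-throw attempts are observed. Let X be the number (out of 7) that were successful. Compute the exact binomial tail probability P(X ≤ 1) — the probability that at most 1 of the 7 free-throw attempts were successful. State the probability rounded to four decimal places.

P = 0.5767

X is binomial with n = 7 and p = 0.20.
P(X ≤ 1) = C(7,0)·0.20^0·0.80^7 + C(7,1)·0.20^1·0.80^6.
= 0.209715 + 0.367002 = 0.5767.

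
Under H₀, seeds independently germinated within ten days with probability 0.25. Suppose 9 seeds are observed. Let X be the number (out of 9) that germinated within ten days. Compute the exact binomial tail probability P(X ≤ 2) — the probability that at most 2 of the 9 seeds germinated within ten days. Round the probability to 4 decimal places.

P = 0.6007

X is binomial with n = 9 and p = 0.25.
P(X ≤ 2) = C(9,0)·0.25^0·0.75^9 + C(9,1)·0.25^1·0.75^8 + C(9,2)·0.25^2·0.75^7.
= 0.075085 + 0.225254 + 0.300339 = 0.6007.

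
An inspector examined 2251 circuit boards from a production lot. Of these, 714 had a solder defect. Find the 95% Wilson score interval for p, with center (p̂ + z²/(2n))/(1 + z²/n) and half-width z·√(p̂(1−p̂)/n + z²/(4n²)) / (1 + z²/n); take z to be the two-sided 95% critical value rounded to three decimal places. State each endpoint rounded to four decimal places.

Here p̂ = 714/2251 = 0.31719 and z = 1.960 (z² = 3.841600).
1 + z²/n = 1.001707.
Adjusted center: (0.31719 + z²/(2n))/1.001707 = 0.31750.
Radicand: p̂(1−p̂)/n + z²/(4n²) = 0.000096216 + 0.000000190 = 0.000096406.
Half-width = 1.960·√0.000096406/1.001707 = 0.01921.
So the interval runs from 0.2983 to 0.3367.

(0.2983, 0.3367)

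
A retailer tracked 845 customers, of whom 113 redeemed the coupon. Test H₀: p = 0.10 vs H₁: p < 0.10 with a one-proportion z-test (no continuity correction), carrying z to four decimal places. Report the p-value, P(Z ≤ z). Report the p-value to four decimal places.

p-value = 0.9995

Sample proportion p̂ = 113/845 = 0.13373.
Null standard error: √(0.10·0.90/845) = √0.000106509 = 0.010320.
Test statistic (full precision, shown to 4 dp): z = (113/845 − 0.10)/SE₀ ≈ 3.2681.
p-value = P(Z ≤ z) with z = 3.2681 → 0.9995.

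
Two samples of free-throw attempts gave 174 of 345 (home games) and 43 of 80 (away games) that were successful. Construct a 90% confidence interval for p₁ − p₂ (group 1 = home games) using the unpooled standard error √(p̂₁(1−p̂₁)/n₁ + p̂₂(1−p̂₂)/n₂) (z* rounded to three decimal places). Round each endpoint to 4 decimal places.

(-0.1350, 0.0687)

p̂₁ = 174/345 = 0.50435, p̂₂ = 43/80 = 0.53750; p̂₁ − p̂₂ = -0.03315.
SE = √(0.000724583 + 0.003107422) = √0.003832005 = 0.061903.
For 90% confidence, z* = 1.645. Margin = 1.645·0.061903 = 0.10183.
Interval: -0.03315 ± 0.10183 → (-0.1350, 0.0687).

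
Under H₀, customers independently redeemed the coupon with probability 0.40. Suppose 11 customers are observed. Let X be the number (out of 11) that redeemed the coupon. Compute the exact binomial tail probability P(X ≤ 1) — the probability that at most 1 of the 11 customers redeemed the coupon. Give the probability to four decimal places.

X ~ Binomial(n=11, p=0.40).
P(X ≤ 1) = C(11,0)·0.40^0·0.60^11 + C(11,1)·0.40^1·0.60^10.
= 0.003628 + 0.026605 = 0.0302.

P = 0.0302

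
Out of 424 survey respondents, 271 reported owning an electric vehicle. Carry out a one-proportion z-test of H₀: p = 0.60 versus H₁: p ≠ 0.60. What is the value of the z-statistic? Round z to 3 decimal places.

z = 1.646

Sample proportion p̂ = 271/424 = 0.63915.
SE₀ = √(0.60·0.40/424) = 0.023792.
Test statistic: z = 0.03915/0.023792 = 1.646.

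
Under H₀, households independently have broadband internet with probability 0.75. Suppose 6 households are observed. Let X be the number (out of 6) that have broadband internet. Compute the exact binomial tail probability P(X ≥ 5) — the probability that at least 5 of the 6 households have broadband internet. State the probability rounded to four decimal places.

X ~ Binomial(n=6, p=0.75).
P(X ≥ 5) = C(6,5)·0.75^5·0.25^1 + C(6,6)·0.75^6·0.25^0.
= 0.355957 + 0.177979 = 0.5339.

P = 0.5339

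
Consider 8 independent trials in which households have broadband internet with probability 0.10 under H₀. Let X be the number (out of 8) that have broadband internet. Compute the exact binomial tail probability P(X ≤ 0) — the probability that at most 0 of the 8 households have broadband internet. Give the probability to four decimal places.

P = 0.4305

X is binomial with n = 8 and p = 0.10.
P(X ≤ 0) = C(8,0)·0.10^0·0.90^8.
= 0.430467 = 0.4305.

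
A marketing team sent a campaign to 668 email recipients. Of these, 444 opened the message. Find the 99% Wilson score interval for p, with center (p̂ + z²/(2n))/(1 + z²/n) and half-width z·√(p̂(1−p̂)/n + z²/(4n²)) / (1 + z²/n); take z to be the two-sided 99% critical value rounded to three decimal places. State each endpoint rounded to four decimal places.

(0.6162, 0.7099)

Here p̂ = 444/668 = 0.66467 and z = 2.576 (z² = 6.635776).
1 + z²/n = 1.009934.
Adjusted center: (0.66467 + z²/(2n))/1.009934 = 0.66305.
Radicand: p̂(1−p̂)/n + z²/(4n²) = 0.000333658 + 0.000003718 = 0.000337376.
Half-width = z·√(radicand)/denom = 2.576·0.018368/1.009934 = 0.04685.
Interval: 0.66305 ± 0.04685 → (0.6162, 0.7099).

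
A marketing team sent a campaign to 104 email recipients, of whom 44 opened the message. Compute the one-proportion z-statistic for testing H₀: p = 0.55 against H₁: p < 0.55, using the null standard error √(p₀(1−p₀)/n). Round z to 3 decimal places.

z = -2.602

p̂ = 44/104 = 0.42308.
SE₀ = √(0.55·0.45/104) = 0.048783.
z = (0.42308 − 0.55)/0.048783 = -0.12692/0.048783 = -2.602.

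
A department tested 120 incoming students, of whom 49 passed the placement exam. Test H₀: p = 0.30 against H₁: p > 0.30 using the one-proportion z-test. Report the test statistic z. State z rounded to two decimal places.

z = 2.59

Sample proportion p̂ = 49/120 = 0.40833.
SE₀ = √(0.30·0.70/120) = 0.041833.
Test statistic: z = 0.10833/0.041833 = 2.59.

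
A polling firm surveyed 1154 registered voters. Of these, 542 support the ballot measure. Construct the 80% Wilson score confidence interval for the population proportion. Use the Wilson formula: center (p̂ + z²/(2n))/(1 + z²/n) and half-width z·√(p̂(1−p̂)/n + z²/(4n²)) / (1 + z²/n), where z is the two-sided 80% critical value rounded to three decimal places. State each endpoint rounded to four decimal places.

p̂ = 542/1154 = 0.46967; z = 1.282, so z² = 1.643524.
Denominator 1 + z²/n = 1 + 1.643524/1154 = 1.001424.
Center = (0.46967 + 0.000712)/1.001424 = 0.46971.
Radicand: p̂(1−p̂)/n + z²/(4n²) = 0.000215841 + 0.000000309 = 0.000216150.
Half-width = z·√(radicand)/denom = 1.282·0.014702/1.001424 = 0.01882.
CI: 0.46971 ± 0.01882 = (0.4509, 0.4885).

(0.4509, 0.4885)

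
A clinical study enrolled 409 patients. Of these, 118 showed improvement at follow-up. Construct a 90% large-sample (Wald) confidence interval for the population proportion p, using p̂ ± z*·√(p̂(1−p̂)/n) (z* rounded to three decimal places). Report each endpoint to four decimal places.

p̂ = 118/409 = 0.28851.
SE = √(p̂(1−p̂)/n) = √(0.205271/409) = 0.022403.
For 90% confidence, z* = 1.645.
Margin = 1.645·0.022403 = 0.03685.
Interval: 0.28851 ± 0.03685 → (0.2517, 0.3254).

(0.2517, 0.3254)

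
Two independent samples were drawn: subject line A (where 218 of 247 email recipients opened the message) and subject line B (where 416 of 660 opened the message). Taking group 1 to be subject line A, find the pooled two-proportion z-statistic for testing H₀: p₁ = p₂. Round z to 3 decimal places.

Sample proportions: p̂₁ = 218/247 = 0.88259 and p̂₂ = 416/660 = 0.63030.
Pooling: p̂ = 634/907 = 0.69901.
SE = √[p̂(1−p̂)(1/n₁+1/n₂)] = √[0.69901·0.30099·(1/247+1/660)] ≈ 0.034214.
z = (p̂₁ − p̂₂)/SE = (0.88259 − 0.63030)/0.034214 = 0.25229/0.034214 = 7.374.

z = 7.374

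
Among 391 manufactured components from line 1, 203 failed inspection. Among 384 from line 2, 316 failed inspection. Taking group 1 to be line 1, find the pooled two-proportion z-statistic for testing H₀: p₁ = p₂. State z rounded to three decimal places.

z = -8.989

p̂₁ = 203/391 = 0.51918, p̂₂ = 316/384 = 0.82292.
Pooled p̂ = (203+316)/(391+384) = 519/775 = 0.66968.
Pooled SE = √[0.2212096·0.00516171] ≈ 0.033791.
z = -0.30374/0.033791 = -8.989.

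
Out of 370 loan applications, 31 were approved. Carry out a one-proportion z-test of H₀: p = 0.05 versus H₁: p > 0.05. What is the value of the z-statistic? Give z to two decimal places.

z = 2.98

Sample proportion p̂ = 31/370 = 0.08378.
Under H₀, SE = √(p₀(1−p₀)/n) = √(0.05·0.95/370) = √0.000128378 = 0.011330.
Test statistic: z = 0.03378/0.011330 = 2.98.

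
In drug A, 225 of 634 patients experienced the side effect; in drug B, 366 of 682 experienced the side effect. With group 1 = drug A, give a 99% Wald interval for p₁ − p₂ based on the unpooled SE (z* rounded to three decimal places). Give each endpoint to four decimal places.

p̂₁ = 225/634 = 0.35489, p̂₂ = 366/682 = 0.53666; p̂₁ − p̂₂ = -0.18177.
Unpooled SE = √(p̂₁(1−p̂₁)/n₁ + p̂₂(1−p̂₂)/n₂) = √(0.000361109 + 0.000364599) = 0.026939.
For 99% confidence, z* = 2.576. Margin = 2.576·0.026939 = 0.06939.
CI: -0.18177 ± 0.06939 = (-0.2512, -0.1124).

(-0.2512, -0.1124)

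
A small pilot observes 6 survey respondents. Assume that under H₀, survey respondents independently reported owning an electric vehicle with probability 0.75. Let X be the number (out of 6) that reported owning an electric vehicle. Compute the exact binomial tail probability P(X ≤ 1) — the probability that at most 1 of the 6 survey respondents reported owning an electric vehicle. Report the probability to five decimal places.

P = 0.00464

X ~ Binomial(n=6, p=0.75).
P(X ≤ 1) = C(6,0)·0.75^0·0.25^6 + C(6,1)·0.75^1·0.25^5.
= 0.000244 + 0.004395 = 0.00464.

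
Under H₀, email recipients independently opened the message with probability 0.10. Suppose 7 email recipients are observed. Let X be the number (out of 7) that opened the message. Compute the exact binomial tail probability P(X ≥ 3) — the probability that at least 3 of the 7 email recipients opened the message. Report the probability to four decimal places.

X ~ Binomial(n=7, p=0.10).
P(X ≥ 3) = Σ_{j=3}^{7} C(7,j)·0.10^j·0.90^{7−j}.
= 0.022964 + 0.002552 + 0.000170 + 0.000006 + 0.000000 = 0.0257.

P = 0.0257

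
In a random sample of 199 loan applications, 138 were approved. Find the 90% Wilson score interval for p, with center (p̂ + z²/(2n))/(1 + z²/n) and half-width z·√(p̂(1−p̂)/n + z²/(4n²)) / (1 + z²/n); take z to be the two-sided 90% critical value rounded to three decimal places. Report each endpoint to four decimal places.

(0.6374, 0.7443)

p̂ = 138/199 = 0.69347; z = 1.645, so z² = 2.706025.
1 + z²/n = 1.013598.
Adjusted center: (0.69347 + z²/(2n))/1.013598 = 0.69087.
Radicand: p̂(1−p̂)/n + z²/(4n²) = 0.001068193 + 0.000017083 = 0.001085276.
Half-width = z·√(radicand)/denom = 1.645·0.032944/1.013598 = 0.05347.
CI: 0.69087 ± 0.05347 = (0.6374, 0.7443).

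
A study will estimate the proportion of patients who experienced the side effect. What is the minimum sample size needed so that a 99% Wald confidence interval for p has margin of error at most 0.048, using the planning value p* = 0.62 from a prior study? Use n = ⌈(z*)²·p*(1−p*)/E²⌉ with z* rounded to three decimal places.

For 99% confidence, z* = 2.576.
p*(1−p*) = 0.2356.
(z*)²·p*(1−p*)/E² = 6.635776·0.2356/0.002304 = 678.554.
⌈678.554⌉ = 679.

n = 679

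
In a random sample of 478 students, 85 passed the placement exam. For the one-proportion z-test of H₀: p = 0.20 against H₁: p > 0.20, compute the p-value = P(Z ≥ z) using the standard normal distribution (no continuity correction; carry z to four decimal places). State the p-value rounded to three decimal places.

The sample proportion is 85/478 = 0.17782.
SE₀ = √(0.20·0.80/478) = 0.018296.
Test statistic (full precision, shown to 4 dp): z = (85/478 − 0.20)/SE₀ ≈ -1.2121.
p-value = P(Z ≥ z) with z = -1.2121 → 0.887.

p-value = 0.887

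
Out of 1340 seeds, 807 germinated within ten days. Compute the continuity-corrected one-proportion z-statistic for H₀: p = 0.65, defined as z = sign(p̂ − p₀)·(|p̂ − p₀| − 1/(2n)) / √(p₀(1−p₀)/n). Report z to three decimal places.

Sample proportion p̂ = 807/1340 = 0.60224. p̂ − p₀ = -0.047761.
Continuity correction 1/(2n) = 1/2680 = 0.000373.
Corrected numerator: |-0.047761| − 0.000373 = 0.047388.
Null standard error: √(0.65·0.35/1340) = √0.000169776 = 0.013030.
z = −0.047388/0.013030 = -3.637.

z = -3.637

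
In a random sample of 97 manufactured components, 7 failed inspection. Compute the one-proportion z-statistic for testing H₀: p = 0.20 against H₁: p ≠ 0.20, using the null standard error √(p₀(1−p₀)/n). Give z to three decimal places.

The sample proportion is 7/97 = 0.07216.
SE₀ = √(0.20·0.80/97) = 0.040614.
Test statistic: z = -0.12784/0.040614 = -3.148.

z = -3.148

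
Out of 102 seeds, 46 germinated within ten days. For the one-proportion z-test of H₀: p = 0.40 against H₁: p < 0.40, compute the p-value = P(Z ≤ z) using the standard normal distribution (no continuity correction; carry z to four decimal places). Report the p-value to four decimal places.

p-value = 0.8534

Sample proportion p̂ = 46/102 = 0.45098.
Null standard error: √(0.40·0.60/102) = √0.002352941 = 0.048507.
Test statistic (full precision, shown to 4 dp): z = (46/102 − 0.40)/SE₀ ≈ 1.0510.
p-value = P(Z ≤ z) with z = 1.0510 → 0.8534.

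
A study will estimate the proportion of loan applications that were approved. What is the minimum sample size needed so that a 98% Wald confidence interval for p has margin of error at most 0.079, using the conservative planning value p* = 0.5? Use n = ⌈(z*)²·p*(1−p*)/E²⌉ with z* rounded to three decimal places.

For 98% confidence, z* = 2.326.
p*(1−p*) = 0.50·0.50 = 0.2500.
(z*)²·p*(1−p*)/E² = 5.410276·0.2500/0.006241 = 216.723.
Rounding up, n = 217.

n = 217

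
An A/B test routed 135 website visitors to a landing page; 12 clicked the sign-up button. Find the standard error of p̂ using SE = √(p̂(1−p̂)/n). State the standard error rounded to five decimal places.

p̂ = 12/135 = 0.08889.
p̂(1−p̂) = 0.080989.
Dividing by n and taking the root: √0.000599919 = 0.02449.

SE = 0.02449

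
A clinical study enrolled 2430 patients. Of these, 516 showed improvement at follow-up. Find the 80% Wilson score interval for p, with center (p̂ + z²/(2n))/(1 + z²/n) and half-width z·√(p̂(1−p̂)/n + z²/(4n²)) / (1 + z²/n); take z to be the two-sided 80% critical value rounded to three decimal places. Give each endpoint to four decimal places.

Here p̂ = 516/2430 = 0.21235 and z = 1.282 (z² = 1.643524).
Denominator 1 + z²/n = 1 + 1.643524/2430 = 1.000676.
Adjusted center: (0.21235 + z²/(2n))/1.000676 = 0.21254.
Radicand: p̂(1−p̂)/n + z²/(4n²) = 0.000068829 + 0.000000070 = 0.000068899.
Half-width = 1.282·√0.000068899/1.000676 = 0.01063.
Interval: 0.21254 ± 0.01063 → (0.2019, 0.2232).

(0.2019, 0.2232)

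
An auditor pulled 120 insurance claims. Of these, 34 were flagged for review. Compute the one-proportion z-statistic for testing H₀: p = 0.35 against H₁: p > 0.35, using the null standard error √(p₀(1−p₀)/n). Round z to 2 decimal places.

z = -1.53

The sample proportion is 34/120 = 0.28333.
Under H₀, SE = √(p₀(1−p₀)/n) = √(0.35·0.65/120) = √0.001895833 = 0.043541.
Test statistic: z = -0.06667/0.043541 = -1.53.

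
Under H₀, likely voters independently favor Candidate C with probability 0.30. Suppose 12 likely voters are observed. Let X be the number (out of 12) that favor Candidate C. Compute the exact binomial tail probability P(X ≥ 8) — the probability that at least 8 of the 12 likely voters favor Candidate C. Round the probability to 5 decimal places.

X ~ Binomial(n=12, p=0.30).
P(X ≥ 8) = Σ_{j=8}^{12} C(12,j)·0.30^j·0.70^{12−j}.
= 0.007798 + 0.001485 + 0.000191 + 0.000015 + 0.000001 = 0.00949.

P = 0.00949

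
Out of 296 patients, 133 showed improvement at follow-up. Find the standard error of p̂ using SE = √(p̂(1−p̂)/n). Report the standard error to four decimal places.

The sample proportion is 133/296 = 0.44932.
p̂(1−p̂) = 0.44932·0.55068 = 0.247432.
SE = √(0.247432/296) = 0.0289.

SE = 0.0289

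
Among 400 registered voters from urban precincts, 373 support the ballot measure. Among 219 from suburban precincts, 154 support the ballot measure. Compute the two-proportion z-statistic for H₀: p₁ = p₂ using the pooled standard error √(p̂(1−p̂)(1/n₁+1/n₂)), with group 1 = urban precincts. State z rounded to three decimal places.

z = 7.668

p̂₁ = 373/400 = 0.93250, p̂₂ = 154/219 = 0.70320.
Pooled p̂ = (373+154)/(400+219) = 527/619 = 0.85137.
Pooled SE = √[0.1265369·0.00706621] ≈ 0.029902.
z = (p̂₁ − p̂₂)/SE = (0.93250 − 0.70320)/0.029902 = 0.22930/0.029902 = 7.668.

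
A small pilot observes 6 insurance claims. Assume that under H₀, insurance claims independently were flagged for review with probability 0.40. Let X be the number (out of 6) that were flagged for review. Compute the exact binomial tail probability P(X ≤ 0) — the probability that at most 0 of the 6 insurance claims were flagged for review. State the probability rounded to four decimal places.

P = 0.0467

X ~ Binomial(n=6, p=0.40).
P(X ≤ 0) = C(6,0)·0.40^0·0.60^6.
= 0.046656 = 0.0467.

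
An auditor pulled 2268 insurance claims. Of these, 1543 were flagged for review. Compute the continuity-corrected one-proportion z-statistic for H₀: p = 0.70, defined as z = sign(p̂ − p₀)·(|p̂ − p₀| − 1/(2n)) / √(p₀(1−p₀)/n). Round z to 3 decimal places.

With x = 1543 successes in n = 2268, p̂ = 0.68034. p̂ − p₀ = -0.019665.
1/(2n) = 0.000220.
Corrected numerator: |-0.019665| − 0.000220 = 0.019445.
SE₀ = √(0.70·0.30/2268) = 0.009623.
z = (−)0.019445/0.009623 = -2.021.

z = -2.021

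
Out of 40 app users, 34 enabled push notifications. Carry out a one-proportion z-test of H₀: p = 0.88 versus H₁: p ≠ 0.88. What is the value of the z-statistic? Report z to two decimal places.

With x = 34 successes in n = 40, p̂ = 0.85000.
Under H₀, SE = √(p₀(1−p₀)/n) = √(0.88·0.12/40) = √0.002640000 = 0.051381.
Test statistic: z = -0.03000/0.051381 = -0.58.

z = -0.58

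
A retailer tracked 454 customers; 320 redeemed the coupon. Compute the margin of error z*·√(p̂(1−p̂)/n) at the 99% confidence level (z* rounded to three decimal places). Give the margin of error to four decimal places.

p̂ = 320/454 = 0.70485.
SE = √(p̂(1−p̂)/n) = √(0.208038/454) = 0.021406.
The 99% critical value is z* = 2.576.
ME = 2.576·0.021406 = 0.0551.

ME = 0.0551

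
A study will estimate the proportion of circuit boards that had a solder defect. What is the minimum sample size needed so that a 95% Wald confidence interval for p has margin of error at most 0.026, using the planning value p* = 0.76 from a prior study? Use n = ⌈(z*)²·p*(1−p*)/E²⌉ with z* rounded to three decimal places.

For 95% confidence, z* = 1.960.
p*(1−p*) = 0.1824.
(z*)²·p*(1−p*)/E² = 3.841600·0.1824/0.000676 = 1036.550.
⌈1036.550⌉ = 1037.

n = 1037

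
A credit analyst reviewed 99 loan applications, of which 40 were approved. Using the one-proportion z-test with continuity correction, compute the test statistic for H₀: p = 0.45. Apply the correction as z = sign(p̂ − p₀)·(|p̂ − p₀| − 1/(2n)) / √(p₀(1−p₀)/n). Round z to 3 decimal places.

z = -0.818

p̂ = 40/99 = 0.40404. p̂ − p₀ = -0.045960.
Continuity correction 1/(2n) = 1/198 = 0.005051.
Corrected numerator: |-0.045960| − 0.005051 = 0.040909.
Null standard error: √(0.45·0.55/99) = √0.002500000 = 0.050000.
z = (−)0.040909/0.050000 = -0.818.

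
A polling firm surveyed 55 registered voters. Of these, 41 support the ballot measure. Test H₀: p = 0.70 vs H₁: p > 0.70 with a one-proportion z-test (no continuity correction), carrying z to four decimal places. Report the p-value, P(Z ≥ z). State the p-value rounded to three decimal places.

p-value = 0.231

The sample proportion is 41/55 = 0.74545.
SE₀ = √(0.70·0.30/55) = 0.061791.
z = (p̂ − p₀)/SE = (41/55 − 0.70)/0.061791 ≈ 0.7356.
p-value = P(Z ≥ z) with z = 0.7356 → 0.231.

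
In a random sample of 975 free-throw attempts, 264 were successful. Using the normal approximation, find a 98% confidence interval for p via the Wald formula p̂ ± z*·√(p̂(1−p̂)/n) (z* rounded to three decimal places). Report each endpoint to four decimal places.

(0.2377, 0.3039)

The sample proportion is 264/975 = 0.27077.
Standard error of p̂: √(0.197453/975) = √0.000202516 = 0.014231.
For 98% confidence, z* = 2.326.
Margin of error: 2.326 × 0.014231 = 0.03310.
CI: 0.27077 ± 0.03310 = (0.2377, 0.3039).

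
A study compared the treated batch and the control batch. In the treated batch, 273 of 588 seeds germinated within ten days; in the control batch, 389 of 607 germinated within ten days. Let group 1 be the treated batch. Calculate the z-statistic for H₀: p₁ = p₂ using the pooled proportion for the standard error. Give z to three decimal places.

Sample proportions: p̂₁ = 273/588 = 0.46429 and p̂₂ = 389/607 = 0.64086.
Pooling: p̂ = 662/1195 = 0.55397.
SE = √[p̂(1−p̂)(1/n₁+1/n₂)] = √[0.55397·0.44603·(1/588+1/607)] ≈ 0.028762.
z = -0.17657/0.028762 = -6.139.

z = -6.139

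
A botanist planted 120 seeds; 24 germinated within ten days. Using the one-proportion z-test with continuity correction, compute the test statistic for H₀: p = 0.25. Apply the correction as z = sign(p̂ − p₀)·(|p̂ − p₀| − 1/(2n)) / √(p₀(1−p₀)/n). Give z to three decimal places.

The sample proportion is 24/120 = 0.20000. p̂ − p₀ = -0.050000.
1/(2n) = 0.004167.
Corrected numerator: |-0.050000| − 0.004167 = 0.045833.
Under H₀, SE = √(p₀(1−p₀)/n) = √(0.25·0.75/120) = √0.001562500 = 0.039528.
z = (−)0.045833/0.039528 = -1.160.

z = -1.160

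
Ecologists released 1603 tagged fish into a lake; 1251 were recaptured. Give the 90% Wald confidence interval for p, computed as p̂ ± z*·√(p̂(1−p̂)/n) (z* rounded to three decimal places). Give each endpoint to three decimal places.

The sample proportion is 1251/1603 = 0.78041.
Standard error of p̂: √(0.171369/1603) = √0.000106905 = 0.010340.
z* = 1.645 at the 90% level.
Margin of error: 1.645 × 0.010340 = 0.01701.
Interval: 0.78041 ± 0.01701 → (0.763, 0.797).

(0.763, 0.797)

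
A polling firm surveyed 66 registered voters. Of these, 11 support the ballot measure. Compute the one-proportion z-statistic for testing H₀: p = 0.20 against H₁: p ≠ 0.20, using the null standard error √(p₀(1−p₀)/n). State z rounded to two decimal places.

p̂ = 11/66 = 0.16667.
Null standard error: √(0.20·0.80/66) = √0.002424242 = 0.049237.
z = (p̂ − p₀)/SE = (0.16667 − 0.20)/0.049237 = -0.68.

z = -0.68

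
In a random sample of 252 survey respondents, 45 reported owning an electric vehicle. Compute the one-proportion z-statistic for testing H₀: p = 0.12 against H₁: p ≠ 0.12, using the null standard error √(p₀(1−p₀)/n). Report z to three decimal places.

The sample proportion is 45/252 = 0.17857.
SE₀ = √(0.12·0.88/252) = 0.020471.
Test statistic: z = 0.05857/0.020471 = 2.861.

z = 2.861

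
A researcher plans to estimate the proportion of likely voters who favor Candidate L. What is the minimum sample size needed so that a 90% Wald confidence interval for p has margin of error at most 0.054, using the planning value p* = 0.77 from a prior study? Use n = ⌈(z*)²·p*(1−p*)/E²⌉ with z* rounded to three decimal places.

z* = 1.645 at the 90% level.
p*(1−p*) = 0.1771.
Required n before rounding: 2.706025 × 0.1771 / 0.054² = 164.347.
Rounding up, n = 165.

n = 165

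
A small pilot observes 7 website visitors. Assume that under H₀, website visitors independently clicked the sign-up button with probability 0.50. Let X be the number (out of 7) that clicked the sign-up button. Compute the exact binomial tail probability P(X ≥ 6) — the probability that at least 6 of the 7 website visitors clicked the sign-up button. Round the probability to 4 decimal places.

X is binomial with n = 7 and p = 0.50.
P(X ≥ 6) = C(7,6)·0.50^6·0.50^1 + C(7,7)·0.50^7·0.50^0.
= 0.054688 + 0.007812 = 0.0625.

P = 0.0625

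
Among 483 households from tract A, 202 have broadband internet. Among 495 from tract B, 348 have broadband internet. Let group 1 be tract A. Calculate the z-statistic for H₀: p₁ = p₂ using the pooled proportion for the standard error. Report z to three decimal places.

z = -8.976

Sample proportions: p̂₁ = 202/483 = 0.41822 and p̂₂ = 348/495 = 0.70303.
Pooled p̂ = (202+348)/(483+495) = 550/978 = 0.56237.
SE = √[p̂(1−p̂)(1/n₁+1/n₂)] = √[0.56237·0.43763·(1/483+1/495)] ≈ 0.031729.
z = -0.28481/0.031729 = -8.976.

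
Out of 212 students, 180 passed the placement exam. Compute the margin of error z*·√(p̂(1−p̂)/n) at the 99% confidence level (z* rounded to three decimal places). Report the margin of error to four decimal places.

p̂ = 180/212 = 0.84906.
SE(p̂) = √(0.84906·0.15094/212) = 0.024587.
The 99% critical value is z* = 2.576.
Margin of error = z*·SE = 2.576 × 0.024587 = 0.0633.

ME = 0.0633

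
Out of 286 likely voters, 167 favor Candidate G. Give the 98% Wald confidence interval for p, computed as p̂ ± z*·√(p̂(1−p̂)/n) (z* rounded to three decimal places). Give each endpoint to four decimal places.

p̂ = 167/286 = 0.58392.
SE(p̂) = √(0.58392·0.41608/286) = 0.029146.
z* = 2.326 at the 98% level.
Margin of error: 2.326 × 0.029146 = 0.06779.
CI: 0.58392 ± 0.06779 = (0.5161, 0.6517).

(0.5161, 0.6517)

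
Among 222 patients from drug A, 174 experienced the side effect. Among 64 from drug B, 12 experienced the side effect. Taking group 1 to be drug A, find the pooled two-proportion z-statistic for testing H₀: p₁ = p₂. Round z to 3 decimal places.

z = 8.813

Sample proportions: p̂₁ = 174/222 = 0.78378 and p̂₂ = 12/64 = 0.18750.
Pooled p̂ = (174+12)/(222+64) = 186/286 = 0.65035.
SE = √[p̂(1−p̂)(1/n₁+1/n₂)] = √[0.65035·0.34965·(1/222+1/64)] ≈ 0.067656.
z = 0.59628/0.067656 = 8.813.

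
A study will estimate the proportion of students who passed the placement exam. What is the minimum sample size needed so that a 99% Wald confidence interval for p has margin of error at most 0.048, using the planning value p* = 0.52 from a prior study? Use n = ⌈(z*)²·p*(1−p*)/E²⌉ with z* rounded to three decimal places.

n = 719

z* = 2.576 at the 99% level.
p*(1−p*) = 0.52·0.48 = 0.2496.
(z*)²·p*(1−p*)/E² = 6.635776·0.2496/0.002304 = 718.876.
⌈718.876⌉ = 719.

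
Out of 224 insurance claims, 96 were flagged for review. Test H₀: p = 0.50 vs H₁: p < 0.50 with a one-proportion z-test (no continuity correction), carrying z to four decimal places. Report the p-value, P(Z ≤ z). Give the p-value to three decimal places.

p̂ = 96/224 = 0.42857.
Under H₀, SE = √(p₀(1−p₀)/n) = √(0.50·0.50/224) = √0.001116071 = 0.033408.
z = (p̂ − p₀)/SE = (96/224 − 0.50)/0.033408 ≈ -2.1381.
p-value = P(Z ≤ z) with z = -2.1381 → 0.016.

p-value = 0.016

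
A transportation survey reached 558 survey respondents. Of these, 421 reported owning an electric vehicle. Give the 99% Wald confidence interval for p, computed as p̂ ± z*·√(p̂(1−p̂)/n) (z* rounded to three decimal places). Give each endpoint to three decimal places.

(0.708, 0.801)

Sample proportion p̂ = 421/558 = 0.75448.
SE = √(p̂(1−p̂)/n) = √(0.185240/558) = 0.018220.
For 99% confidence, z* = 2.576.
Margin = 2.576·0.018220 = 0.04693.
CI: 0.75448 ± 0.04693 = (0.708, 0.801).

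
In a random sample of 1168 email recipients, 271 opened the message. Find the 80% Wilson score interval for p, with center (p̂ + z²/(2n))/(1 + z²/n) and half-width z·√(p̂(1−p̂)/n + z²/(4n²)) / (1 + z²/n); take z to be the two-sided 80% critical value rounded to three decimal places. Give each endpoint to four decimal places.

Here p̂ = 271/1168 = 0.23202 and z = 1.282 (z² = 1.643524).
1 + z²/n = 1.001407.
Adjusted center: (0.23202 + z²/(2n))/1.001407 = 0.23240.
Radicand: p̂(1−p̂)/n + z²/(4n²) = 0.000152557 + 0.000000301 = 0.000152858.
Half-width = z·√(radicand)/denom = 1.282·0.012364/1.001407 = 0.01583.
Interval: 0.23240 ± 0.01583 → (0.2166, 0.2482).

(0.2166, 0.2482)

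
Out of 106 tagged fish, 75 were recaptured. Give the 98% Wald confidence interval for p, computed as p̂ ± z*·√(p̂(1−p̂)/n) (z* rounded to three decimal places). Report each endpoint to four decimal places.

(0.6048, 0.8103)

With x = 75 successes in n = 106, p̂ = 0.70755.
SE(p̂) = √(0.70755·0.29245/106) = 0.044183.
z* = 2.326 at the 98% level.
Margin of error: 2.326 × 0.044183 = 0.10277.
So the interval runs from 0.6048 to 0.8103.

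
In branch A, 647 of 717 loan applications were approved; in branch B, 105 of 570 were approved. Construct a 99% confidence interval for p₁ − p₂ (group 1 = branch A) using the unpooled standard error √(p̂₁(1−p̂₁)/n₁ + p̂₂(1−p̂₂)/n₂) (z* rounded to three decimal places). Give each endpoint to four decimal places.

(0.6675, 0.7688)

p̂₁ = 0.90237, p̂₂ = 0.18421, so the observed difference is 0.71816.
Unpooled SE = √(p̂₁(1−p̂₁)/n₁ + p̂₂(1−p̂₂)/n₂) = √(0.000122870 + 0.000263644) = 0.019660.
z* = 2.576 at the 99% level. Margin of error = 0.05064.
So the interval runs from 0.6675 to 0.7688.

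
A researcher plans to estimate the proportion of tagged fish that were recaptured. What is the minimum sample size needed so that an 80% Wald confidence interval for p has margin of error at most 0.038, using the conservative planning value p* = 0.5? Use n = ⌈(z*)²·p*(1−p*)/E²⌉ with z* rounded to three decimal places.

n = 285

The 80% critical value is z* = 1.282.
p*(1−p*) = 0.2500.
Required n before rounding: 1.643524 × 0.2500 / 0.038² = 284.544.
⌈284.544⌉ = 285.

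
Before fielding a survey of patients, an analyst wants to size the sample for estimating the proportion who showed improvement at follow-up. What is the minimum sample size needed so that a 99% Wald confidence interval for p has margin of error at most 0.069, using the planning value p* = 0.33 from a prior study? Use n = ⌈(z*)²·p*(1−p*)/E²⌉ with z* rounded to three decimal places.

z* = 2.576 at the 99% level.
p*(1−p*) = 0.33·0.67 = 0.2211.
Required n before rounding: 6.635776 × 0.2211 / 0.069² = 308.164.
Rounding up, n = 309.

n = 309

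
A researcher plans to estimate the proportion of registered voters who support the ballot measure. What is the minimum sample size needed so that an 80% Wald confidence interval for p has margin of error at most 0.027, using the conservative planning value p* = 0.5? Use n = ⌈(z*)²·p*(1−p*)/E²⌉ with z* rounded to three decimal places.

n = 564

The 80% critical value is z* = 1.282.
p*(1−p*) = 0.50·0.50 = 0.2500.
(z*)²·p*(1−p*)/E² = 1.643524·0.2500/0.000729 = 563.623.
⌈563.623⌉ = 564.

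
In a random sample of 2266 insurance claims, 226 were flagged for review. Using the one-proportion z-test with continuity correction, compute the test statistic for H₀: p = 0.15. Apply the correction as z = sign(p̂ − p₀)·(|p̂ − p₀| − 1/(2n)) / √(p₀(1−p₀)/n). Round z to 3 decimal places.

z = -6.672

The sample proportion is 226/2266 = 0.09974. p̂ − p₀ = -0.050265.
1/(2n) = 0.000221.
Corrected numerator: |-0.050265| − 0.000221 = 0.050044.
Under H₀, SE = √(p₀(1−p₀)/n) = √(0.15·0.85/2266) = √0.000056267 = 0.007501.
z = −0.050044/0.007501 = -6.672.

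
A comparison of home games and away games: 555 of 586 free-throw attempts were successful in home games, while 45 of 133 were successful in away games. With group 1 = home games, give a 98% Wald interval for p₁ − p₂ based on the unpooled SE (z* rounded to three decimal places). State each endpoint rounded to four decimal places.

p̂₁ = 555/586 = 0.94710, p̂₂ = 45/133 = 0.33835; p̂₁ − p̂₂ = 0.60875.
SE = √(0.000085499 + 0.001683218) = √0.001768717 = 0.042056.
The 98% critical value is z* = 2.326. Margin = 2.326·0.042056 = 0.09782.
CI: 0.60875 ± 0.09782 = (0.5109, 0.7066).

(0.5109, 0.7066)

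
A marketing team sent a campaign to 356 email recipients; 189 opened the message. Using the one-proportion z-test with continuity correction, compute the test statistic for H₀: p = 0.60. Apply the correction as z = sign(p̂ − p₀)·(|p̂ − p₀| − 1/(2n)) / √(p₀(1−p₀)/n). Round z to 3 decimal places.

Sample proportion p̂ = 189/356 = 0.53090. p̂ − p₀ = -0.069101.
1/(2n) = 0.001404.
Corrected numerator: |-0.069101| − 0.001404 = 0.067697.
Null standard error: √(0.60·0.40/356) = √0.000674157 = 0.025965.
z = −0.067697/0.025965 = -2.607.

z = -2.607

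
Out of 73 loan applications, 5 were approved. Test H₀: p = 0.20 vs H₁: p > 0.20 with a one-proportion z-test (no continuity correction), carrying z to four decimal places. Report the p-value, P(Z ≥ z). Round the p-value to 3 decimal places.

p-value = 0.998

With x = 5 successes in n = 73, p̂ = 0.06849.
Under H₀, SE = √(p₀(1−p₀)/n) = √(0.20·0.80/73) = √0.002191781 = 0.046816.
Test statistic (full precision, shown to 4 dp): z = (5/73 − 0.20)/SE₀ ≈ -2.8090.
From the standard normal, P(Z ≥ z) = 0.998.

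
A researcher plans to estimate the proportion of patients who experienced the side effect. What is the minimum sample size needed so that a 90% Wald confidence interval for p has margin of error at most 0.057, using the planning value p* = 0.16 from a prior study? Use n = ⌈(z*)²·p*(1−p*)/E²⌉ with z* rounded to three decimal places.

n = 112

z* = 1.645 at the 90% level.
p*(1−p*) = 0.1344.
Required n before rounding: 2.706025 × 0.1344 / 0.057² = 111.939.
⌈111.939⌉ = 112.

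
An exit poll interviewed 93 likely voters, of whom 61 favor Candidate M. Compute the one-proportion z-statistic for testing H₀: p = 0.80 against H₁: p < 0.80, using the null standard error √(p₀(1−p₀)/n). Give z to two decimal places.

z = -3.47

Sample proportion p̂ = 61/93 = 0.65591.
Under H₀, SE = √(p₀(1−p₀)/n) = √(0.80·0.20/93) = √0.001720430 = 0.041478.
z = (0.65591 − 0.80)/0.041478 = -0.14409/0.041478 = -3.47.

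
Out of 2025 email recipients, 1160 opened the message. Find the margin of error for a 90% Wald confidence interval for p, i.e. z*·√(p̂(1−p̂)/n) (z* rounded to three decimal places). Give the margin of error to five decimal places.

ME = 0.01808

With x = 1160 successes in n = 2025, p̂ = 0.57284.
SE(p̂) = √(0.57284·0.42716/2025) = 0.010993.
The 90% critical value is z* = 1.645.
So ME = 0.01808.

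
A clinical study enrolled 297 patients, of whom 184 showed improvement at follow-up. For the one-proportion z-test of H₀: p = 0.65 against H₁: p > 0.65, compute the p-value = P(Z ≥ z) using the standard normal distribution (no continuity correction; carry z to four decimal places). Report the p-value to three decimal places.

Sample proportion p̂ = 184/297 = 0.61953.
Under H₀, SE = √(p₀(1−p₀)/n) = √(0.65·0.35/297) = √0.000765993 = 0.027677.
z = (p̂ − p₀)/SE = (184/297 − 0.65)/0.027677 ≈ -1.1010.
p-value = P(Z ≥ z) with z = -1.1010 → 0.865.

p-value = 0.865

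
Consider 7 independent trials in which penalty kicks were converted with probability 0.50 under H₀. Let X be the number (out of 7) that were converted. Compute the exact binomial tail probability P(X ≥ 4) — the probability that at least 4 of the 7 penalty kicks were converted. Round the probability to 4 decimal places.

X is binomial with n = 7 and p = 0.50.
P(X ≥ 4) = C(7,4)·0.50^4·0.50^3 + C(7,5)·0.50^5·0.50^2 + C(7,6)·0.50^6·0.50^1 + C(7,7)·0.50^7·0.50^0.
= 0.273438 + 0.164062 + 0.054688 + 0.007812 = 0.5000.

P = 0.5000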